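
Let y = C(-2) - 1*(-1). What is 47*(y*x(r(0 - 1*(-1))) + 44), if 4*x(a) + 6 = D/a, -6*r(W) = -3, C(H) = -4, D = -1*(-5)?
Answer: 1927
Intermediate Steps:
D = 5
r(W) = ½ (r(W) = -⅙*(-3) = ½)
y = -3 (y = -4 - 1*(-1) = -4 + 1 = -3)
x(a) = -3/2 + 5/(4*a) (x(a) = -3/2 + (5/a)/4 = -3/2 + 5/(4*a))
47*(y*x(r(0 - 1*(-1))) + 44) = 47*(-3*(5 - 6*½)/(4*½) + 44) = 47*(-3*2*(5 - 3)/4 + 44) = 47*(-3*2*2/4 + 44) = 47*(-3*1 + 44) = 47*(-3 + 44) = 47*41 = 1927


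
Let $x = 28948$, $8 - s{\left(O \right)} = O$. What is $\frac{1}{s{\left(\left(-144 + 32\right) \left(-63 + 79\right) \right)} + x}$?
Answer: $\frac{1}{30748} \approx 3.2522 \cdot 10^{-5}$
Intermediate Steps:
$s{\left(O \right)} = 8 - O$
$\frac{1}{s{\left(\left(-144 + 32\right) \left(-63 + 79\right) \right)} + x} = \frac{1}{\left(8 - \left(-144 + 32\right) \left(-63 + 79\right)\right) + 28948} = \frac{1}{\left(8 - \left(-112\right) 16\right) + 28948} = \frac{1}{\left(8 - -1792\right) + 28948} = \frac{1}{\left(8 + 1792\right) + 28948} = \frac{1}{1800 + 28948} = \frac{1}{30748}$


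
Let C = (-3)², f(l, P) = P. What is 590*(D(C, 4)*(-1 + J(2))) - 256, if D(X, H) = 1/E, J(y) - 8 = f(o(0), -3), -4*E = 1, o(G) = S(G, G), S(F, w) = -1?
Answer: -9696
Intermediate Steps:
o(G) = -1
E = -¼ (E = -¼*1 = -¼ ≈ -0.25000)
C = 9
J(y) = 5 (J(y) = 8 - 3 = 5)
D(X, H) = -4 (D(X, H) = 1/(-¼) = -4)
590*(D(C, 4)*(-1 + J(2))) - 256 = 590*(-4*(-1 + 5)) - 256 = 590*(-4*4) - 256 = 590*(-16) - 256 = -9440 - 256 = -9696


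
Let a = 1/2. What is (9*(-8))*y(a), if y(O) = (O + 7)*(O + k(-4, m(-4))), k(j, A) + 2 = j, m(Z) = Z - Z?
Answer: 2970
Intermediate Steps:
m(Z) = 0
k(j, A) = -2 + j
a = ½ ≈ 0.50000
y(O) = (-6 + O)*(7 + O) (y(O) = (O + 7)*(O + (-2 - 4)) = (7 + O)*(O - 6) = (7 + O)*(-6 + O) = (-6 + O)*(7 + O))
(9*(-8))*y(a) = (9*(-8))*(-42 + ½ + (½)²) = -72*(-42 + ½ + ¼) = -72*(-165/4) = 2970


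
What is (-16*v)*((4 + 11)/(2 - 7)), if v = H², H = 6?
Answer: 1728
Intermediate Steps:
v = 36 (v = 6² = 36)
(-16*v)*((4 + 11)/(2 - 7)) = (-16*36)*((4 + 11)/(2 - 7)) = -8640/(-5) = -8640*(-1)/5 = -576*(-3) = 1728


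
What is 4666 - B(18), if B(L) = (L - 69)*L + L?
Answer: 5566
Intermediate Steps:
B(L) = L + L*(-69 + L) (B(L) = (-69 + L)*L + L = L*(-69 + L) + L = L + L*(-69 + L))
4666 - B(18) = 4666 - 18*(-68 + 18) = 4666 - 18*(-50) = 4666 - 1*(-900) = 4666 + 900 = 5566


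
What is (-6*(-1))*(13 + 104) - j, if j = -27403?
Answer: 28105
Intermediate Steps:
(-6*(-1))*(13 + 104) - j = (-6*(-1))*(13 + 104) - 1*(-27403) = 6*117 + 27403 = 702 + 27403 = 28105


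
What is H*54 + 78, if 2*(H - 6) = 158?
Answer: 4668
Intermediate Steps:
H = 85 (H = 6 + (½)*158 = 6 + 79 = 85)
H*54 + 78 = 85*54 + 78 = 4590 + 78 = 4668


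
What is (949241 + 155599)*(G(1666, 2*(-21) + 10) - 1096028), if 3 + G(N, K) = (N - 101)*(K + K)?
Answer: -1321599664440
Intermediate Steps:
G(N, K) = -3 + 2*K*(-101 + N) (G(N, K) = -3 + (N - 101)*(K + K) = -3 + (-101 + N)*(2*K) = -3 + 2*K*(-101 + N))
(949241 + 155599)*(G(1666, 2*(-21) + 10) - 1096028) = (949241 + 155599)*((-3 - 202*(2*(-21) + 10) + 2*(2*(-21) + 10)*1666) - 1096028) = 1104840*((-3 - 202*(-42 + 10) + 2*(-42 + 10)*1666) - 1096028) = 1104840*((-3 - 202*(-32) + 2*(-32)*1666) - 1096028) = 1104840*((-3 + 6464 - 106624) - 1096028) = 1104840*(-100163 - 1096028) = 1104840*(-1196191) = -1321599664440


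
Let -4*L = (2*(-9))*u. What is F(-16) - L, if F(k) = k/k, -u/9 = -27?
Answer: -2185/2 ≈ -1092.5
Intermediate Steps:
u = 243 (u = -9*(-27) = 243)
F(k) = 1
L = 2187/2 (L = -2*(-9)*243/4 = -(-9)*243/2 = -1/4*(-4374) = 2187/2 ≈ 1093.5)
F(-16) - L = 1 - 1*2187/2 = 1 - 2187/2 = -2185/2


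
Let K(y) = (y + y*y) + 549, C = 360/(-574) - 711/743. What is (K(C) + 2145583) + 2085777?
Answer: 192432240458543761/45471724081 ≈ 4.2319e+6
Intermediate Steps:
C = -337797/213241 (C = 360*(-1/574) - 711*1/743 = -180/287 - 711/743 = -337797/213241 ≈ -1.5841)
K(y) = 549 + y + y² (K(y) = (y + y²) + 549 = 549 + y + y²)
(K(C) + 2145583) + 2085777 = ((549 - 337797/213241 + (-337797/213241)²) + 2145583) + 2085777 = ((549 - 337797/213241 + 114106813209/45471724081) + 2145583) + 2085777 = (25006051163601/45471724081 + 2145583) + 2085777 = 97588364220047824/45471724081 + 2085777 = 192432240458543761/45471724081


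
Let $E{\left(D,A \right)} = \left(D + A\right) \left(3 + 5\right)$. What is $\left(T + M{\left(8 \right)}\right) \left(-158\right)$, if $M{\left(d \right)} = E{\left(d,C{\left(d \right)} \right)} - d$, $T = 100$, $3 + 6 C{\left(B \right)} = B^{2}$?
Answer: $- \frac{112496}{3} \approx -37499.0$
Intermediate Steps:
$C{\left(B \right)} = - \frac{1}{2} + \frac{B^{2}}{6}$
$E{\left(D,A \right)} = 8 A + 8 D$ ($E{\left(D,A \right)} = \left(A + D\right) 8 = 8 A + 8 D$)
$M{\left(d \right)} = -4 + 7 d + \frac{4 d^{2}}{3}$ ($M{\left(d \right)} = \left(8 \left(- \frac{1}{2} + \frac{d^{2}}{6}\right) + 8 d\right) - d = \left(\left(-4 + \frac{4 d^{2}}{3}\right) + 8 d\right) - d = \left(-4 + 8 d + \frac{4 d^{2}}{3}\right) - d = -4 + 7 d + \frac{4 d^{2}}{3}$)
$\left(T + M{\left(8 \right)}\right) \left(-158\right) = \left(100 + \left(-4 + 7 \cdot 8 + \frac{4 \cdot 8^{2}}{3}\right)\right) \left(-158\right) = \left(100 + \left(-4 + 56 + \frac{4}{3} \cdot 64\right)\right) \left(-158\right) = \left(100 + \left(-4 + 56 + \frac{256}{3}\right)\right) \left(-158\right) = \left(100 + \frac{412}{3}\right) \left(-158\right) = \frac{712}{3} \left(-158\right) = - \frac{112496}{3}$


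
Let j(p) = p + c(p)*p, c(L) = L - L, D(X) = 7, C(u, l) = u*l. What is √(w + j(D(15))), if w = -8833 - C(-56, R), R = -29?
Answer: 5*I*√418 ≈ 102.23*I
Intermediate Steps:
C(u, l) = l*u
w = -10457 (w = -8833 - (-29)*(-56) = -8833 - 1*1624 = -8833 - 1624 = -10457)
c(L) = 0
j(p) = p (j(p) = p + 0*p = p + 0 = p)
√(w + j(D(15))) = √(-10457 + 7) = √(-10450) = 5*I*√418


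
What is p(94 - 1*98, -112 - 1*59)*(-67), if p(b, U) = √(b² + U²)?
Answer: -67*√29257 ≈ -11460.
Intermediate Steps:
p(b, U) = √(U² + b²)
p(94 - 1*98, -112 - 1*59)*(-67) = √((-112 - 1*59)² + (94 - 1*98)²)*(-67) = √((-112 - 59)² + (94 - 98)²)*(-67) = √((-171)² + (-4)²)*(-67) = √(29241 + 16)*(-67) = √29257*(-67) = -67*√29257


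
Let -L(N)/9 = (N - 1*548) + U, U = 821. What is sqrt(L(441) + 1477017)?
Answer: 3*sqrt(163399) ≈ 1212.7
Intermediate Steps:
L(N) = -2457 - 9*N (L(N) = -9*((N - 1*548) + 821) = -9*((N - 548) + 821) = -9*((-548 + N) + 821) = -9*(273 + N) = -2457 - 9*N)
sqrt(L(441) + 1477017) = sqrt((-2457 - 9*441) + 1477017) = sqrt((-2457 - 3969) + 1477017) = sqrt(-6426 + 1477017) = sqrt(1470591) = 3*sqrt(163399)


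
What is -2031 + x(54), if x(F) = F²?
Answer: 885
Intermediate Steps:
-2031 + x(54) = -2031 + 54² = -2031 + 2916 = 885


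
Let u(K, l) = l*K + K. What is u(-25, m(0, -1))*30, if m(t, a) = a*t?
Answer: -750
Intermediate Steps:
u(K, l) = K + K*l (u(K, l) = K*l + K = K + K*l)
u(-25, m(0, -1))*30 = -25*(1 - 1*0)*30 = -25*(1 + 0)*30 = -25*1*30 = -25*30 = -750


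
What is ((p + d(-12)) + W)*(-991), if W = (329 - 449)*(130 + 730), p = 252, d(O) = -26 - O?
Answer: 102035342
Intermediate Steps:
W = -103200 (W = -120*860 = -103200)
((p + d(-12)) + W)*(-991) = ((252 + (-26 - 1*(-12))) - 103200)*(-991) = ((252 + (-26 + 12)) - 103200)*(-991) = ((252 - 14) - 103200)*(-991) = (238 - 103200)*(-991) = -102962*(-991) = 102035342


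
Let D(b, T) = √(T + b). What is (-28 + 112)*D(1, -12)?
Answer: 84*I*√11 ≈ 278.6*I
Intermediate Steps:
(-28 + 112)*D(1, -12) = (-28 + 112)*√(-12 + 1) = 84*√(-11) = 84*(I*√11) = 84*I*√11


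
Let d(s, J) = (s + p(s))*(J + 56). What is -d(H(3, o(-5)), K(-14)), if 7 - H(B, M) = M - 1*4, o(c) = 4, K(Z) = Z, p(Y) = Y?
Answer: -588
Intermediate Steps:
H(B, M) = 11 - M (H(B, M) = 7 - (M - 1*4) = 7 - (M - 4) = 7 - (-4 + M) = 7 + (4 - M) = 11 - M)
d(s, J) = 2*s*(56 + J) (d(s, J) = (s + s)*(J + 56) = (2*s)*(56 + J) = 2*s*(56 + J))
-d(H(3, o(-5)), K(-14)) = -2*(11 - 1*4)*(56 - 14) = -2*(11 - 4)*42 = -2*7*42 = -1*588 = -588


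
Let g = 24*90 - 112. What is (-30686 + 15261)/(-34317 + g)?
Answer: 15425/32269 ≈ 0.47801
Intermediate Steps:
g = 2048 (g = 2160 - 112 = 2048)
(-30686 + 15261)/(-34317 + g) = (-30686 + 15261)/(-34317 + 2048) = -15425/(-32269) = -15425*(-1/32269) = 15425/32269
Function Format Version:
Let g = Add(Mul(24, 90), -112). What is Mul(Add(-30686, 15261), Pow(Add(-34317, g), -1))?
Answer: Rational(15425, 32269) ≈ 0.47801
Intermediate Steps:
g = 2048 (g = Add(2160, -112) = 2048)
Mul(Add(-30686, 15261), Pow(Add(-34317, g), -1)) = Mul(Add(-30686, 15261), Pow(Add(-34317, 2048), -1)) = Mul(-15425, Pow(-32269, -1)) = Mul(-15425, Rational(-1, 32269)) = Rational(15425, 32269)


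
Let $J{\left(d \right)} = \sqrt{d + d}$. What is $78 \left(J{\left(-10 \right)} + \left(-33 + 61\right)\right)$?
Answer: $2184 + 156 i \sqrt{5} \approx 2184.0 + 348.83 i$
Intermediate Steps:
$J{\left(d \right)} = \sqrt{2} \sqrt{d}$ ($J{\left(d \right)} = \sqrt{2 d} = \sqrt{2} \sqrt{d}$)
$78 \left(J{\left(-10 \right)} + \left(-33 + 61\right)\right) = 78 \left(\sqrt{2} \sqrt{-10} + \left(-33 + 61\right)\right) = 78 \left(\sqrt{2} i \sqrt{10} + 28\right) = 78 \left(2 i \sqrt{5} + 28\right) = 78 \left(28 + 2 i \sqrt{5}\right) = 2184 + 156 i \sqrt{5}$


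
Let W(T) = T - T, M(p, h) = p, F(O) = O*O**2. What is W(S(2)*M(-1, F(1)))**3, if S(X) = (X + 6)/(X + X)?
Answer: 0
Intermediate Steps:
F(O) = O**3
S(X) = (6 + X)/(2*X) (S(X) = (6 + X)/((2*X)) = (6 + X)*(1/(2*X)) = (6 + X)/(2*X))
W(T) = 0
W(S(2)*M(-1, F(1)))**3 = 0**3 = 0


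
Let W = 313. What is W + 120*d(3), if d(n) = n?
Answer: 673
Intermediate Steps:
W + 120*d(3) = 313 + 120*3 = 313 + 360 = 673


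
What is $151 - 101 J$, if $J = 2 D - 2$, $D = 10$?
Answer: $-1667$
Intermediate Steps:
$J = 18$ ($J = 2 \cdot 10 - 2 = 20 - 2 = 18$)
$151 - 101 J = 151 - 1818 = -1667$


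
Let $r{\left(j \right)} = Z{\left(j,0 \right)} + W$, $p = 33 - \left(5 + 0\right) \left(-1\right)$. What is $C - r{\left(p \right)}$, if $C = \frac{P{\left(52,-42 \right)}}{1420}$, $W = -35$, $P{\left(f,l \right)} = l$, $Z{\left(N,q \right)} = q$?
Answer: $\frac{24829}{710} \approx 34.97$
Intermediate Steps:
$p = 38$ ($p = 33 - 5 \left(-1\right) = 33 - -5 = 33 + 5 = 38$)
$r{\left(j \right)} = -35$ ($r{\left(j \right)} = 0 - 35 = -35$)
$C = - \frac{21}{710}$ ($C = - \frac{42}{1420} = \left(-42\right) \frac{1}{1420} = - \frac{21}{710} \approx -0.029577$)
$C - r{\left(p \right)} = - \frac{21}{710} - -35 = - \frac{21}{710} + 35 = \frac{24829}{710}$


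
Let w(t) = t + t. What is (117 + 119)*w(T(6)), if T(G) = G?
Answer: 2832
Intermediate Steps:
w(t) = 2*t
(117 + 119)*w(T(6)) = (117 + 119)*(2*6) = 236*12 = 2832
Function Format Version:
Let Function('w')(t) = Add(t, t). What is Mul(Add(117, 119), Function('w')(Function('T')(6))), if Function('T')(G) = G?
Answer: 2832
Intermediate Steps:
Function('w')(t) = Mul(2, t)
Mul(Add(117, 119), Function('w')(Function('T')(6))) = Mul(Add(117, 119), Mul(2, 6)) = Mul(236, 12) = 2832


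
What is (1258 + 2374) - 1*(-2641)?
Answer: 6273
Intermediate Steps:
(1258 + 2374) - 1*(-2641) = 3632 + 2641 = 6273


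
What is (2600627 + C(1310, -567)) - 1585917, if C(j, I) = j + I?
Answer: 1015453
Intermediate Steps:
C(j, I) = I + j
(2600627 + C(1310, -567)) - 1585917 = (2600627 + (-567 + 1310)) - 1585917 = (2600627 + 743) - 1585917 = 2601370 - 1585917 = 1015453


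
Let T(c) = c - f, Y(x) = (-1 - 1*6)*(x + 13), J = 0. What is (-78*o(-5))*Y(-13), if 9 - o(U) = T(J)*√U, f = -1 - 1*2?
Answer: 0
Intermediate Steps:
f = -3 (f = -1 - 2 = -3)
Y(x) = -91 - 7*x (Y(x) = (-1 - 6)*(13 + x) = -7*(13 + x) = -91 - 7*x)
T(c) = 3 + c (T(c) = c - 1*(-3) = c + 3 = 3 + c)
o(U) = 9 - 3*√U (o(U) = 9 - (3 + 0)*√U = 9 - 3*√U)
(-78*o(-5))*Y(-13) = (-78*(9 - 3*I*√5))*(-91 - 7*(-13)) = (-78*(9 - 3*I*√5))*(-91 + 91) = -78*(9 - 3*I*√5)*0 = (-702 + 234*I*√5)*0 = 0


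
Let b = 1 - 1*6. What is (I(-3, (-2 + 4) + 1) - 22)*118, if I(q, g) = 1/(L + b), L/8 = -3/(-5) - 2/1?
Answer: -210866/81 ≈ -2603.3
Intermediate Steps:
b = -5 (b = 1 - 6 = -5)
L = -56/5 (L = 8*(-3/(-5) - 2/1) = 8*(-3*(-⅕) - 2*1) = 8*(⅗ - 2) = 8*(-7/5) = -56/5 ≈ -11.200)
I(q, g) = -5/81 (I(q, g) = 1/(-56/5 - 5) = 1/(-81/5) = -5/81)
(I(-3, (-2 + 4) + 1) - 22)*118 = (-5/81 - 22)*118 = -1787/81*118 = -210866/81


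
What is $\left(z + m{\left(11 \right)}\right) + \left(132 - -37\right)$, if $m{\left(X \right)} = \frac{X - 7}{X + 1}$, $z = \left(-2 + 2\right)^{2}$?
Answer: $\frac{508}{3} \approx 169.33$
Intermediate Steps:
$z = 0$ ($z = 0^{2} = 0$)
$m{\left(X \right)} = \frac{-7 + X}{1 + X}$
$\left(z + m{\left(11 \right)}\right) + \left(132 - -37\right) = \left(0 + \frac{-7 + 11}{1 + 11}\right) + \left(132 - -37\right) = \left(0 + \frac{1}{12} \cdot 4\right) + \left(132 + \left(-67 + 104\right)\right) = \left(0 + \frac{1}{12} \cdot 4\right) + \left(132 + 37\right) = \left(0 + \frac{1}{3}\right) + 169 = \frac{1}{3} + 169 = \frac{508}{3}$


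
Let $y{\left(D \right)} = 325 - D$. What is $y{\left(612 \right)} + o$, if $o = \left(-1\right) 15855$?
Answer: $-16142$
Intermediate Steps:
$o = -15855$
$y{\left(612 \right)} + o = \left(325 - 612\right) - 15855 = -287 - 15855 = -16142$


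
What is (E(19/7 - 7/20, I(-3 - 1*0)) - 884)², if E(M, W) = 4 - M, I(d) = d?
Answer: 15259907961/19600 ≈ 7.7857e+5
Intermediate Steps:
(E(19/7 - 7/20, I(-3 - 1*0)) - 884)² = ((4 - (19/7 - 7/20)) - 884)² = ((4 - 1*331/140) - 884)² = ((4 - 331/140) - 884)² = (229/140 - 884)² = (-123531/140)² = 15259907961/19600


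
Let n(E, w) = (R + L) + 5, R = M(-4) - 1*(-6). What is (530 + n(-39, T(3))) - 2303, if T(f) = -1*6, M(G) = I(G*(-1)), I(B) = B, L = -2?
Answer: -1760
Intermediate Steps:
M(G) = -G (M(G) = G*(-1) = -G)
T(f) = -6
R = 10 (R = -1*(-4) - 1*(-6) = 4 + 6 = 10)
n(E, w) = 13 (n(E, w) = (10 - 2) + 5 = 8 + 5 = 13)
(530 + n(-39, T(3))) - 2303 = (530 + 13) - 2303 = 543 - 2303 = -1760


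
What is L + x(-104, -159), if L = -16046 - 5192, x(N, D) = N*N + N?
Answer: -10526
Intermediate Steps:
x(N, D) = N + N² (x(N, D) = N² + N = N + N²)
L = -21238
L + x(-104, -159) = -21238 - 104*(1 - 104) = -21238 - 104*(-103) = -21238 + 10712 = -10526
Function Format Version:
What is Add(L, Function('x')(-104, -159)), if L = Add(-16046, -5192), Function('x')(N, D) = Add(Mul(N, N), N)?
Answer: -10526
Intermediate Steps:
Function('x')(N, D) = Add(N, Pow(N, 2)) (Function('x')(N, D) = Add(Pow(N, 2), N) = Add(N, Pow(N, 2)))
L = -21238
Add(L, Function('x')(-104, -159)) = Add(-21238, Mul(-104, Add(1, -104))) = Add(-21238, Mul(-104, -103)) = Add(-21238, 10712) = -10526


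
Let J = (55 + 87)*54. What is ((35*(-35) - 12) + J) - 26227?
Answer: -19796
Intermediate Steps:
J = 7668 (J = 142*54 = 7668)
((35*(-35) - 12) + J) - 26227 = ((35*(-35) - 12) + 7668) - 26227 = ((-1225 - 12) + 7668) - 26227 = (-1237 + 7668) - 26227 = 6431 - 26227 = -19796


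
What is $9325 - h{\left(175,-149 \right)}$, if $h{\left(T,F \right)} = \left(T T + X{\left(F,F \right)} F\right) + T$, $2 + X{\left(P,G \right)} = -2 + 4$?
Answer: $-21475$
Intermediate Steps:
$X{\left(P,G \right)} = 0$ ($X{\left(P,G \right)} = -2 + \left(-2 + 4\right) = -2 + 2 = 0$)
$h{\left(T,F \right)} = T + T^{2}$ ($h{\left(T,F \right)} = \left(T T + 0 F\right) + T = \left(T^{2} + 0\right) + T = T^{2} + T = T + T^{2}$)
$9325 - h{\left(175,-149 \right)} = 9325 - 175 \left(1 + 175\right) = 9325 - 175 \cdot 176 = 9325 - 30800 = -21475$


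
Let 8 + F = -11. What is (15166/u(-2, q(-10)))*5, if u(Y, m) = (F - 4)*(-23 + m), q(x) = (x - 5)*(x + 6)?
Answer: -75830/851 ≈ -89.107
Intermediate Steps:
q(x) = (-5 + x)*(6 + x)
F = -19 (F = -8 - 11 = -19)
u(Y, m) = 529 - 23*m (u(Y, m) = (-19 - 4)*(-23 + m) = -23*(-23 + m) = 529 - 23*m)
(15166/u(-2, q(-10)))*5 = (15166/(529 - 23*(-30 - 10 + (-10)**2)))*5 = (15166/(529 - 23*(-30 - 10 + 100)))*5 = (15166/(529 - 23*60))*5 = (15166/(529 - 1380))*5 = (15166/(-851))*5 = (15166*(-1/851))*5 = -15166/851*5 = -75830/851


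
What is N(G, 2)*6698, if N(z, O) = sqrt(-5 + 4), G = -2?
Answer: 6698*I ≈ 6698.0*I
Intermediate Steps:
N(z, O) = I (N(z, O) = sqrt(-1) = I)
N(G, 2)*6698 = I*6698 = 6698*I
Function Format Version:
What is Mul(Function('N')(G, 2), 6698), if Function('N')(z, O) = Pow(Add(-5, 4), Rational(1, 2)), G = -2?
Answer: Mul(6698, I) ≈ Mul(6698.0, I)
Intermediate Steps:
Function('N')(z, O) = I (Function('N')(z, O) = Pow(-1, Rational(1, 2)) = I)
Mul(Function('N')(G, 2), 6698) = Mul(I, 6698) = Mul(6698, I)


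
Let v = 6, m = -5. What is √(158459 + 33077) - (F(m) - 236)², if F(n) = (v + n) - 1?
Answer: -55696 + 4*√11971 ≈ -55258.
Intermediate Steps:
F(n) = 5 + n (F(n) = (6 + n) - 1 = 5 + n)
√(158459 + 33077) - (F(m) - 236)² = √(158459 + 33077) - ((5 - 5) - 236)² = √191536 - (0 - 236)² = 4*√11971 - 1*(-236)² = 4*√11971 - 1*55696 = 4*√11971 - 55696 = -55696 + 4*√11971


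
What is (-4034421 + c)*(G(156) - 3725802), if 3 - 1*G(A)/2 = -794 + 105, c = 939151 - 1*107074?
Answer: 11926867635792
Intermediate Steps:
c = 832077 (c = 939151 - 107074 = 832077)
G(A) = 1384 (G(A) = 6 - 2*(-794 + 105) = 6 - 2*(-689) = 6 + 1378 = 1384)
(-4034421 + c)*(G(156) - 3725802) = (-4034421 + 832077)*(1384 - 3725802) = -3202344*(-3724418) = 11926867635792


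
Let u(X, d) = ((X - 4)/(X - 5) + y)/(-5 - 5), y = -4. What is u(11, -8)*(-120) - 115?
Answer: -149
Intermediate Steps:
u(X, d) = ⅖ - (-4 + X)/(10*(-5 + X)) (u(X, d) = ((X - 4)/(X - 5) - 4)/(-5 - 5) = ((-4 + X)/(-5 + X) - 4)/(-10) = ((-4 + X)/(-5 + X) - 4)*(-⅒) = (-4 + (-4 + X)/(-5 + X))*(-⅒) = ⅖ - (-4 + X)/(10*(-5 + X)))
u(11, -8)*(-120) - 115 = ((-16 + 3*11)/(10*(-5 + 11)))*(-120) - 115 = ((⅒)*(-16 + 33)/6)*(-120) - 115 = ((⅒)*(⅙)*17)*(-120) - 115 = (17/60)*(-120) - 115 = -34 - 115 = -149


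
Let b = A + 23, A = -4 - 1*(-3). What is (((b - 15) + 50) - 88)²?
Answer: 961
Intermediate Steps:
A = -1 (A = -4 + 3 = -1)
b = 22 (b = -1 + 23 = 22)
(((b - 15) + 50) - 88)² = (((22 - 15) + 50) - 88)² = ((7 + 50) - 88)² = (57 - 88)² = (-31)² = 961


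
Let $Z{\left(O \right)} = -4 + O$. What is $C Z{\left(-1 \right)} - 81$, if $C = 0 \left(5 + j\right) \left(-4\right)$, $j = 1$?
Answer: $-81$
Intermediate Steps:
$C = 0$ ($C = 0 \left(5 + 1\right) \left(-4\right) = 0 \cdot 6 \left(-4\right) = 0 \left(-24\right) = 0$)
$C Z{\left(-1 \right)} - 81 = 0 \left(-4 - 1\right) - 81 = 0 \left(-5\right) - 81 = 0 - 81 = -81$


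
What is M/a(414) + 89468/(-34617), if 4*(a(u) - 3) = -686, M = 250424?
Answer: -17368005932/11665929 ≈ -1488.8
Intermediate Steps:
a(u) = -337/2 (a(u) = 3 + (¼)*(-686) = 3 - 343/2 = -337/2)
M/a(414) + 89468/(-34617) = 250424/(-337/2) + 89468/(-34617) = 250424*(-2/337) + 89468*(-1/34617) = -500848/337 - 89468/34617 = -17368005932/11665929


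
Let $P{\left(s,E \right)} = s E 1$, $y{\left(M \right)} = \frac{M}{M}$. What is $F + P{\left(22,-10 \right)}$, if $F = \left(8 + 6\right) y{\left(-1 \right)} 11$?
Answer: $-66$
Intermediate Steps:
$y{\left(M \right)} = 1$
$P{\left(s,E \right)} = E s$ ($P{\left(s,E \right)} = E s 1 = E s$)
$F = 154$ ($F = \left(8 + 6\right) 1 \cdot 11 = 14 \cdot 1 \cdot 11 = 14 \cdot 11 = 154$)
$F + P{\left(22,-10 \right)} = 154 - 220 = -66$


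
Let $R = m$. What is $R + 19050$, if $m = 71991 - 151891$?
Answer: $-60850$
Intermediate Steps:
$m = -79900$
$R = -79900$
$R + 19050 = -79900 + 19050 = -60850$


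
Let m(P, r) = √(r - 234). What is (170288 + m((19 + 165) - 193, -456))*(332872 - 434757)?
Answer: -17349792880 - 101885*I*√690 ≈ -1.735e+10 - 2.6763e+6*I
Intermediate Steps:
m(P, r) = √(-234 + r)
(170288 + m((19 + 165) - 193, -456))*(332872 - 434757) = (170288 + √(-234 - 456))*(332872 - 434757) = (170288 + √(-690))*(-101885) = (170288 + I*√690)*(-101885) = -17349792880 - 101885*I*√690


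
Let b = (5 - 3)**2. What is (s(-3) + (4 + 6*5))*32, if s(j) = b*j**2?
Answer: 2240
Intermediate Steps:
b = 4 (b = 2**2 = 4)
s(j) = 4*j**2
(s(-3) + (4 + 6*5))*32 = (4*(-3)**2 + (4 + 6*5))*32 = (4*9 + (4 + 30))*32 = (36 + 34)*32 = 70*32 = 2240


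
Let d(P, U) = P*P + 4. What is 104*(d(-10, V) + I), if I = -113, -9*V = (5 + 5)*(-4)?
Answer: -936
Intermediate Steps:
V = 40/9 (V = -(5 + 5)*(-4)/9 = -10*(-4)/9 = -1/9*(-40) = 40/9 ≈ 4.4444)
d(P, U) = 4 + P**2 (d(P, U) = P**2 + 4 = 4 + P**2)
104*(d(-10, V) + I) = 104*((4 + (-10)**2) - 113) = 104*((4 + 100) - 113) = 104*(104 - 113) = 104*(-9) = -936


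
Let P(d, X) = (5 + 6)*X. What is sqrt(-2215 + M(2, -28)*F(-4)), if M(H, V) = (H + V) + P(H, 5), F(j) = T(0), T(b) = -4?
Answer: 3*I*sqrt(259) ≈ 48.28*I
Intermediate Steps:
P(d, X) = 11*X
F(j) = -4
M(H, V) = 55 + H + V (M(H, V) = (H + V) + 11*5 = (H + V) + 55 = 55 + H + V)
sqrt(-2215 + M(2, -28)*F(-4)) = sqrt(-2215 + (55 + 2 - 28)*(-4)) = sqrt(-2215 + 29*(-4)) = sqrt(-2215 - 116) = sqrt(-2331) = 3*I*sqrt(259)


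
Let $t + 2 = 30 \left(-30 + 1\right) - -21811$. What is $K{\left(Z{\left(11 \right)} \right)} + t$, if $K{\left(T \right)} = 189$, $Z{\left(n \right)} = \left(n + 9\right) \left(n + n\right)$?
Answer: $21128$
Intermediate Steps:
$Z{\left(n \right)} = 2 n \left(9 + n\right)$ ($Z{\left(n \right)} = \left(9 + n\right) 2 n = 2 n \left(9 + n\right)$)
$t = 20939$ ($t = -2 + \left(30 \left(-30 + 1\right) - -21811\right) = -2 + \left(30 \left(-29\right) + 21811\right) = -2 + \left(-870 + 21811\right) = -2 + 20941 = 20939$)
$K{\left(Z{\left(11 \right)} \right)} + t = 189 + 20939 = 21128$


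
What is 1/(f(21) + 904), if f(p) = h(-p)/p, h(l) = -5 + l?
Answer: 21/18958 ≈ 0.0011077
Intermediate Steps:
f(p) = (-5 - p)/p
1/(f(21) + 904) = 1/((-5 - 1*21)/21 + 904) = 1/((-5 - 21)/21 + 904) = 1/((1/21)*(-26) + 904) = 1/(-26/21 + 904) = 1/(18958/21) = 21/18958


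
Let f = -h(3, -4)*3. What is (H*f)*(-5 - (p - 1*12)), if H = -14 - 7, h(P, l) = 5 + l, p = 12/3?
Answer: 189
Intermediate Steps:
p = 4 (p = 12*(⅓) = 4)
f = -3 (f = -(5 - 4)*3 = -1*1*3 = -1*3 = -3)
H = -21
(H*f)*(-5 - (p - 1*12)) = (-21*(-3))*(-5 - (4 - 1*12)) = 63*(-5 - (4 - 12)) = 63*(-5 - 1*(-8)) = 63*(-5 + 8) = 63*3 = 189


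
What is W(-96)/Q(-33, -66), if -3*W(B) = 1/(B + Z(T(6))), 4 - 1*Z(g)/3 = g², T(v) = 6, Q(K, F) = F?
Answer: -1/38016 ≈ -2.6305e-5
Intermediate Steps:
Z(g) = 12 - 3*g²
W(B) = -1/(3*(-96 + B)) (W(B) = -1/(3*(B + (12 - 3*6²))) = -1/(3*(B + (12 - 3*36))) = -1/(3*(B + (12 - 108))) = -1/(3*(B - 96)) = -1/(3*(-96 + B)))
W(-96)/Q(-33, -66) = -1/(-288 + 3*(-96))/(-66) = -1/(-288 - 288)*(-1/66) = -1/(-576)*(-1/66) = -1*(-1/576)*(-1/66) = (1/576)*(-1/66) = -1/38016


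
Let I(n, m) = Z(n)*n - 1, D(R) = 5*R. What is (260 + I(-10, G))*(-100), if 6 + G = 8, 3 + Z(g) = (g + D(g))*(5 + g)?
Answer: 271100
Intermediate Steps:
Z(g) = -3 + 6*g*(5 + g) (Z(g) = -3 + (g + 5*g)*(5 + g) = -3 + (6*g)*(5 + g) = -3 + 6*g*(5 + g))
G = 2 (G = -6 + 8 = 2)
I(n, m) = -1 + n*(-3 + 6*n² + 30*n) (I(n, m) = (-3 + 6*n² + 30*n)*n - 1 = n*(-3 + 6*n² + 30*n) - 1 = -1 + n*(-3 + 6*n² + 30*n))
(260 + I(-10, G))*(-100) = (260 + (-1 + 3*(-10)*(-1 + 2*(-10)² + 10*(-10))))*(-100) = (260 + (-1 + 3*(-10)*(-1 + 2*100 - 100)))*(-100) = (260 + (-1 + 3*(-10)*(-1 + 200 - 100)))*(-100) = (260 + (-1 + 3*(-10)*99))*(-100) = (260 + (-1 - 2970))*(-100) = (260 - 2971)*(-100) = -2711*(-100) = 271100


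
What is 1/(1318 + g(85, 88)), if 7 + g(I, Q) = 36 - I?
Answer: 1/1262 ≈ 0.00079239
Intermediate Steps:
g(I, Q) = 29 - I (g(I, Q) = -7 + (36 - I) = 29 - I)
1/(1318 + g(85, 88)) = 1/(1318 + (29 - 1*85)) = 1/(1318 + (29 - 85)) = 1/(1318 - 56) = 1/1262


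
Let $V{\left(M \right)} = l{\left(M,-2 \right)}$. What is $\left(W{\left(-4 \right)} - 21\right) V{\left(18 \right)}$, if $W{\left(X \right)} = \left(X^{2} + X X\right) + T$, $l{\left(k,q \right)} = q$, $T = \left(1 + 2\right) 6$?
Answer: $-58$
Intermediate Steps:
$T = 18$ ($T = 3 \cdot 6 = 18$)
$W{\left(X \right)} = 18 + 2 X^{2}$ ($W{\left(X \right)} = \left(X^{2} + X X\right) + 18 = \left(X^{2} + X^{2}\right) + 18 = 2 X^{2} + 18 = 18 + 2 X^{2}$)
$V{\left(M \right)} = -2$
$\left(W{\left(-4 \right)} - 21\right) V{\left(18 \right)} = \left(\left(18 + 2 \left(-4\right)^{2}\right) - 21\right) \left(-2\right) = \left(\left(18 + 2 \cdot 16\right) - 21\right) \left(-2\right) = \left(\left(18 + 32\right) - 21\right) \left(-2\right) = \left(50 - 21\right) \left(-2\right) = 29 \left(-2\right) = -58$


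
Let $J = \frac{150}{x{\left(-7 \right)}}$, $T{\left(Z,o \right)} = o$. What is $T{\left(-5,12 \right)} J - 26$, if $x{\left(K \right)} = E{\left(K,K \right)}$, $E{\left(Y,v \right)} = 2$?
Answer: $874$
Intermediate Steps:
$x{\left(K \right)} = 2$
$J = 75$ ($J = \frac{150}{2} = 150 \cdot \frac{1}{2} = 75$)
$T{\left(-5,12 \right)} J - 26 = 12 \cdot 75 - 26 = 900 - 26 = 874$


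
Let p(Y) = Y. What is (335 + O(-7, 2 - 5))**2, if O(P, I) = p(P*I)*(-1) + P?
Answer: 94249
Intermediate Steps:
O(P, I) = P - I*P (O(P, I) = (P*I)*(-1) + P = (I*P)*(-1) + P = -I*P + P = P - I*P)
(335 + O(-7, 2 - 5))**2 = (335 - 7*(1 - (2 - 5)))**2 = (335 - 7*(1 - 1*(-3)))**2 = (335 - 7*(1 + 3))**2 = (335 - 7*4)**2 = (335 - 28)**2 = 307**2 = 94249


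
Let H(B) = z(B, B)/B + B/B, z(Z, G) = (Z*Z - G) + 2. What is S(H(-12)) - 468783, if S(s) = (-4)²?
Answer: -468767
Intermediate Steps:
z(Z, G) = 2 + Z² - G (z(Z, G) = (Z² - G) + 2 = 2 + Z² - G)
H(B) = 1 + (2 + B² - B)/B (H(B) = (2 + B² - B)/B + B/B = (2 + B² - B)/B + 1 = 1 + (2 + B² - B)/B)
S(s) = 16
S(H(-12)) - 468783 = 16 - 468783 = -468767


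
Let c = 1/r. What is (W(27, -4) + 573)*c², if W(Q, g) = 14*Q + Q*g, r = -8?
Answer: 843/64 ≈ 13.172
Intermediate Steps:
c = -⅛ (c = 1/(-8) = -⅛ ≈ -0.12500)
(W(27, -4) + 573)*c² = (27*(14 - 4) + 573)*(-⅛)² = (27*10 + 573)*(1/64) = (270 + 573)*(1/64) = 843*(1/64) = 843/64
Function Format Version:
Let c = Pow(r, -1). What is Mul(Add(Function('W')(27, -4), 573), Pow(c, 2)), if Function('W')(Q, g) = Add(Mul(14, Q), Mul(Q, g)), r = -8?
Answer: Rational(843, 64) ≈ 13.172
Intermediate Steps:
c = Rational(-1, 8) (c = Pow(-8, -1) = Rational(-1, 8) ≈ -0.12500)
Mul(Add(Function('W')(27, -4), 573), Pow(c, 2)) = Mul(Add(Mul(27, Add(14, -4)), 573), Pow(Rational(-1, 8), 2)) = Mul(Add(Mul(27, 10), 573), Rational(1, 64)) = Mul(Add(270, 573), Rational(1, 64)) = Mul(843, Rational(1, 64)) = Rational(843, 64)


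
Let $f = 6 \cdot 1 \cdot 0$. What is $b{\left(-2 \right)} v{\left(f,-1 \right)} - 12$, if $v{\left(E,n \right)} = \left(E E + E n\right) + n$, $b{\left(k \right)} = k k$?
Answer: $-16$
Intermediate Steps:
$b{\left(k \right)} = k^{2}$
$f = 0$ ($f = 6 \cdot 0 = 0$)
$v{\left(E,n \right)} = n + E^{2} + E n$ ($v{\left(E,n \right)} = \left(E^{2} + E n\right) + n = n + E^{2} + E n$)
$b{\left(-2 \right)} v{\left(f,-1 \right)} - 12 = \left(-2\right)^{2} \left(-1 + 0^{2} + 0 \left(-1\right)\right) - 12 = 4 \left(-1 + 0 + 0\right) - 12 = 4 \left(-1\right) - 12 = -4 - 12 = -16$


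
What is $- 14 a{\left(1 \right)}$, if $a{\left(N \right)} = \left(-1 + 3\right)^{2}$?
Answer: $-56$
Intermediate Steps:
$a{\left(N \right)} = 4$ ($a{\left(N \right)} = 2^{2} = 4$)
$- 14 a{\left(1 \right)} = \left(-14\right) 4 = -56$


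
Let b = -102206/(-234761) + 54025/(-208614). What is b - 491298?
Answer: -24061031487588233/48974431254 ≈ -4.9130e+5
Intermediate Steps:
b = 8638639459/48974431254 (b = -102206*(-1/234761) + 54025*(-1/208614) = 102206/234761 - 54025/208614 = 8638639459/48974431254 ≈ 0.17639)
b - 491298 = 8638639459/48974431254 - 491298 = -24061031487588233/48974431254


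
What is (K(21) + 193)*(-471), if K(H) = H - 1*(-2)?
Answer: -101736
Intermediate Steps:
K(H) = 2 + H (K(H) = H + 2 = 2 + H)
(K(21) + 193)*(-471) = ((2 + 21) + 193)*(-471) = (23 + 193)*(-471) = 216*(-471) = -101736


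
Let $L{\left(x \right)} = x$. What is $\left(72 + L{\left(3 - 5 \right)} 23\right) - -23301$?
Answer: $23327$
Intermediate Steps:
$\left(72 + L{\left(3 - 5 \right)} 23\right) - -23301 = \left(72 + \left(3 - 5\right) 23\right) - -23301 = \left(72 - 46\right) + 23301 = 26 + 23301 = 23327$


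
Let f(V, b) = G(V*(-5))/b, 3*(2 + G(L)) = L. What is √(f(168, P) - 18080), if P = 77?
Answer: I*√107218034/77 ≈ 134.48*I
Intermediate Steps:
G(L) = -2 + L/3
f(V, b) = (-2 - 5*V/3)/b (f(V, b) = (-2 + (V*(-5))/3)/b = (-2 + (-5*V)/3)/b = (-2 - 5*V/3)/b)
√(f(168, P) - 18080) = √((⅓)*(-6 - 5*168)/77 - 18080) = √((⅓)*(1/77)*(-6 - 840) - 18080) = √((⅓)*(1/77)*(-846) - 18080) = √(-282/77 - 18080) = √(-1392442/77) = I*√107218034/77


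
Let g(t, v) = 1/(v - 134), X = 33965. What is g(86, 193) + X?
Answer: 2003936/59 ≈ 33965.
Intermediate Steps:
g(t, v) = 1/(-134 + v)
g(86, 193) + X = 1/(-134 + 193) + 33965 = 1/59 + 33965 = 2003936/59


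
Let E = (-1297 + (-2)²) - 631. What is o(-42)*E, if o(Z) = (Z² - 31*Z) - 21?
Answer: -5858580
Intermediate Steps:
o(Z) = -21 + Z² - 31*Z
E = -1924 (E = (-1297 + 4) - 631 = -1293 - 631 = -1924)
o(-42)*E = (-21 + (-42)² - 31*(-42))*(-1924) = (-21 + 1764 + 1302)*(-1924) = 3045*(-1924) = -5858580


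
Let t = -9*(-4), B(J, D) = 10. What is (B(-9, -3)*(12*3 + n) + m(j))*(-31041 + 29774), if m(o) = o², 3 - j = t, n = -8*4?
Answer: -1430443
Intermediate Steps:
n = -32
t = 36
j = -33 (j = 3 - 1*36 = 3 - 36 = -33)
(B(-9, -3)*(12*3 + n) + m(j))*(-31041 + 29774) = (10*(12*3 - 32) + (-33)²)*(-31041 + 29774) = (10*(36 - 32) + 1089)*(-1267) = (10*4 + 1089)*(-1267) = (40 + 1089)*(-1267) = 1129*(-1267) = -1430443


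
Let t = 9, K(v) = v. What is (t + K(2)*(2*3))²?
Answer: 441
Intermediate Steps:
(t + K(2)*(2*3))² = (9 + 2*(2*3))² = (9 + 2*6)² = (9 + 12)² = 21² = 441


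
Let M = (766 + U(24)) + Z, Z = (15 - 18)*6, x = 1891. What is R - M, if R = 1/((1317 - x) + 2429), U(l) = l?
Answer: -1432059/1855 ≈ -772.00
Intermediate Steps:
Z = -18 (Z = -3*6 = -18)
M = 772 (M = (766 + 24) - 18 = 790 - 18 = 772)
R = 1/1855 (R = 1/((1317 - 1*1891) + 2429) = 1/((1317 - 1891) + 2429) = 1/(-574 + 2429) = 1/1855 ≈ 0.00053908)
R - M = 1/1855 - 1*772 = 1/1855 - 772 = -1432059/1855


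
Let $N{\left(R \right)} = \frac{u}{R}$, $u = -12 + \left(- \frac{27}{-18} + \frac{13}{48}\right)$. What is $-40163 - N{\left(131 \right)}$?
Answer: $- \frac{252544453}{6288} \approx -40163.0$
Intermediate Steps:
$u = - \frac{491}{48}$ ($u = -12 + \left(\left(-27\right) \left(- \frac{1}{18}\right) + 13 \cdot \frac{1}{48}\right) = -12 + \left(\frac{3}{2} + \frac{13}{48}\right) = -12 + \frac{85}{48} = - \frac{491}{48} \approx -10.229$)
$N{\left(R \right)} = - \frac{491}{48 R}$
$-40163 - N{\left(131 \right)} = -40163 - - \frac{491}{48 \cdot 131} = -40163 - \left(- \frac{491}{48}\right) \frac{1}{131} = -40163 - - \frac{491}{6288} = -40163 + \frac{491}{6288} = - \frac{252544453}{6288}$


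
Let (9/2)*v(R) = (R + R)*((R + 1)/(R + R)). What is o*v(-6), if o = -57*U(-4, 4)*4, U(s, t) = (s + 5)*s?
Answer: -3040/3 ≈ -1013.3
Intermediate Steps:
U(s, t) = s*(5 + s) (U(s, t) = (5 + s)*s = s*(5 + s))
v(R) = 2/9 + 2*R/9 (v(R) = 2*((R + R)*((R + 1)/(R + R)))/9 = 2*((2*R)*((1 + R)/((2*R))))/9 = 2*((2*R)*((1 + R)*(1/(2*R))))/9 = 2*((2*R)*((1 + R)/(2*R)))/9 = 2*(1 + R)/9 = 2/9 + 2*R/9)
o = 912 (o = -57*(-4*(5 - 4))*4 = -57*(-4*1)*4 = -(-228)*4 = -57*(-16) = 912)
o*v(-6) = 912*(2/9 + (2/9)*(-6)) = 912*(2/9 - 4/3) = 912*(-10/9) = -3040/3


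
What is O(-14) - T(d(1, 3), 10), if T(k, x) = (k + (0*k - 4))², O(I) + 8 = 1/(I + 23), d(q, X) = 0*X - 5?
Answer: -800/9 ≈ -88.889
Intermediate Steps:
d(q, X) = -5 (d(q, X) = 0 - 5 = -5)
O(I) = -8 + 1/(23 + I) (O(I) = -8 + 1/(I + 23) = -8 + 1/(23 + I))
T(k, x) = (-4 + k)² (T(k, x) = (k + (0 - 4))² = (k - 4)² = (-4 + k)²)
O(-14) - T(d(1, 3), 10) = (-183 - 8*(-14))/(23 - 14) - (-4 - 5)² = (-183 + 112)/9 - 1*(-9)² = (⅑)*(-71) - 1*81 = -71/9 - 81 = -800/9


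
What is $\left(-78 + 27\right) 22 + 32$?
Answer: $-1090$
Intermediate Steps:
$\left(-78 + 27\right) 22 + 32 = \left(-51\right) 22 + 32 = -1122 + 32 = -1090$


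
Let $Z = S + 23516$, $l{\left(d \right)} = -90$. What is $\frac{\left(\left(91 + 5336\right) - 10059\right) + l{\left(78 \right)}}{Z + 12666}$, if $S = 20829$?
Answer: $- \frac{4722}{57011} \approx -0.082826$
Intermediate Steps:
$Z = 44345$ ($Z = 20829 + 23516 = 44345$)
$\frac{\left(\left(91 + 5336\right) - 10059\right) + l{\left(78 \right)}}{Z + 12666} = \frac{\left(\left(91 + 5336\right) - 10059\right) - 90}{44345 + 12666} = \frac{\left(5427 - 10059\right) - 90}{57011} = \left(-4632 - 90\right) \frac{1}{57011} = \left(-4722\right) \frac{1}{57011} = - \frac{4722}{57011}$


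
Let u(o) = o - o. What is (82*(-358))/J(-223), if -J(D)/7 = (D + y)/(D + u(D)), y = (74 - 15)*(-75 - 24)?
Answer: 1636597/10612 ≈ 154.22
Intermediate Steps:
u(o) = 0
y = -5841 (y = 59*(-99) = -5841)
J(D) = -7*(-5841 + D)/D (J(D) = -7*(D - 5841)/(D + 0) = -7*(-5841 + D)/D)
(82*(-358))/J(-223) = (82*(-358))/(-7 + 40887/(-223)) = -29356/(-7 + 40887*(-1/223)) = -29356/(-7 - 40887/223) = -29356/(-42448/223) = -29356*(-223/42448) = 1636597/10612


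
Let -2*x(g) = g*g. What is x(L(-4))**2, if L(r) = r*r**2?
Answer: 4194304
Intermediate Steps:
L(r) = r**3
x(g) = -g**2/2 (x(g) = -g*g/2 = -g**2/2)
x(L(-4))**2 = (-((-4)**3)**2/2)**2 = (-1/2*(-64)**2)**2 = (-1/2*4096)**2 = (-2048)**2 = 4194304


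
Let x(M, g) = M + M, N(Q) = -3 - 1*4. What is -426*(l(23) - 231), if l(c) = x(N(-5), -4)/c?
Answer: 2269302/23 ≈ 98665.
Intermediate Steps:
N(Q) = -7 (N(Q) = -3 - 4 = -7)
x(M, g) = 2*M
l(c) = -14/c (l(c) = (2*(-7))/c = -14/c)
-426*(l(23) - 231) = -426*(-14/23 - 231) = -426*(-5327/23) = 2269302/23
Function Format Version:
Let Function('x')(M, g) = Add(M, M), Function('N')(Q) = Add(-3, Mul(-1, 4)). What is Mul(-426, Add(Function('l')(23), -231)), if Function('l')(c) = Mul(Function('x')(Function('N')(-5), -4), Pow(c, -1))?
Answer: Rational(2269302, 23) ≈ 98665.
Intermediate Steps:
Function('N')(Q) = -7 (Function('N')(Q) = Add(-3, -4) = -7)
Function('x')(M, g) = Mul(2, M)
Function('l')(c) = Mul(-14, Pow(c, -1)) (Function('l')(c) = Mul(Mul(2, -7), Pow(c, -1)) = Mul(-14, Pow(c, -1)))
Mul(-426, Add(Function('l')(23), -231)) = Mul(-426, Add(Mul(-14, Pow(23, -1)), -231)) = Mul(-426, Add(Mul(-14, Rational(1, 23)), -231)) = Mul(-426, Add(Rational(-14, 23), -231)) = Mul(-426, Rational(-5327, 23)) = Rational(2269302, 23)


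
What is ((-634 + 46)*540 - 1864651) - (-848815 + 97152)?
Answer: -1430508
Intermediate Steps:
((-634 + 46)*540 - 1864651) - (-848815 + 97152) = (-588*540 - 1864651) - 1*(-751663) = (-317520 - 1864651) + 751663 = -2182171 + 751663 = -1430508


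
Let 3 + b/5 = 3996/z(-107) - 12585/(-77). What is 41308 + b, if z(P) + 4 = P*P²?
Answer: 1324065402794/31442873 ≈ 42110.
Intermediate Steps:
z(P) = -4 + P³ (z(P) = -4 + P*P² = -4 + P³)
b = 25223204910/31442873 (b = -15 + 5*(3996/(-4 + (-107)³) - 12585/(-77)) = -15 + 5*(3996/(-4 - 1225043) - 12585*(-1/77)) = -15 + 5*(3996/(-1225047) + 12585/77) = -15 + 5*(3996*(-1/1225047) + 12585/77) = -15 + 5*(-1332/408349 + 12585/77) = -15 + 5*(5138969601/31442873) = -15 + 25694848005/31442873 = 25223204910/31442873 ≈ 802.19)
41308 + b = 41308 + 25223204910/31442873 = 1324065402794/31442873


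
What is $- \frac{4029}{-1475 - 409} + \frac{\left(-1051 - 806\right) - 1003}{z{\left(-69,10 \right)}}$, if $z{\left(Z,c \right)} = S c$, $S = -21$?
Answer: $\frac{207811}{13188} \approx 15.758$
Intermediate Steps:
$z{\left(Z,c \right)} = - 21 c$
$- \frac{4029}{-1475 - 409} + \frac{\left(-1051 - 806\right) - 1003}{z{\left(-69,10 \right)}} = - \frac{4029}{-1475 - 409} + \frac{\left(-1051 - 806\right) - 1003}{\left(-21\right) 10} = - \frac{4029}{-1475 - 409} + \frac{-1857 - 1003}{-210} = - \frac{4029}{-1884} - - \frac{286}{21} = \left(-4029\right) \left(- \frac{1}{1884}\right) + \frac{286}{21} = \frac{1343}{628} + \frac{286}{21} = \frac{207811}{13188}$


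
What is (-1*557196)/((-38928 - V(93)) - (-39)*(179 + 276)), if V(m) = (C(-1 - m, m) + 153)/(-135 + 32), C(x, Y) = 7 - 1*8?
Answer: 57391188/2181697 ≈ 26.306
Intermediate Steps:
C(x, Y) = -1 (C(x, Y) = 7 - 8 = -1)
V(m) = -152/103 (V(m) = (-1 + 153)/(-135 + 32) = 152/(-103) = 152*(-1/103) = -152/103)
(-1*557196)/((-38928 - V(93)) - (-39)*(179 + 276)) = (-1*557196)/((-38928 - 1*(-152/103)) - (-39)*(179 + 276)) = -557196/((-38928 + 152/103) - (-39)*455) = -557196/(-4009432/103 - 1*(-17745)) = -557196/(-4009432/103 + 17745) = -557196/(-2181697/103) = -557196*(-103/2181697) = 57391188/2181697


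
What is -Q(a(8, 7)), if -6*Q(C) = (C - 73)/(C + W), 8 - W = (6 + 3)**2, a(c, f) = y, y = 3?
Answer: 1/6 ≈ 0.16667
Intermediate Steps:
a(c, f) = 3
W = -73 (W = 8 - (6 + 3)**2 = 8 - 1*9**2 = 8 - 1*81 = 8 - 81 = -73)
Q(C) = -1/6 (Q(C) = -(C - 73)/(6*(C - 73)) = -(-73 + C)/(6*(-73 + C)) = -1/6*1 = -1/6)
-Q(a(8, 7)) = -1*(-1/6) = 1/6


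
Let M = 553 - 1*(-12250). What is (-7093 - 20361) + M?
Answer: -14651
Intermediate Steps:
M = 12803 (M = 553 + 12250 = 12803)
(-7093 - 20361) + M = (-7093 - 20361) + 12803 = -27454 + 12803 = -14651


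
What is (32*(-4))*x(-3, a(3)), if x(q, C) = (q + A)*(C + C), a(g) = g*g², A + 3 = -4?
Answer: 69120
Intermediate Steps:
A = -7 (A = -3 - 4 = -7)
a(g) = g³
x(q, C) = 2*C*(-7 + q) (x(q, C) = (q - 7)*(C + C) = (-7 + q)*(2*C) = 2*C*(-7 + q))
(32*(-4))*x(-3, a(3)) = (32*(-4))*(2*3³*(-7 - 3)) = -256*27*(-10) = -128*(-540) = 69120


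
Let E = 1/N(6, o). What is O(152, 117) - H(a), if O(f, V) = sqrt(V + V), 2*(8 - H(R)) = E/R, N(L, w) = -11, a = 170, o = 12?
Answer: -29921/3740 + 3*sqrt(26) ≈ 7.2968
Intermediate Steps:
E = -1/11 (E = 1/(-11) = -1/11 ≈ -0.090909)
H(R) = 8 + 1/(22*R) (H(R) = 8 - (-1)/(22*R) = 8 + 1/(22*R))
O(f, V) = sqrt(2)*sqrt(V) (O(f, V) = sqrt(2*V) = sqrt(2)*sqrt(V))
O(152, 117) - H(a) = sqrt(2)*sqrt(117) - (8 + (1/22)/170) = sqrt(2)*(3*sqrt(13)) - (8 + (1/22)*(1/170)) = 3*sqrt(26) - (8 + 1/3740) = 3*sqrt(26) - 1*29921/3740 = 3*sqrt(26) - 29921/3740 = -29921/3740 + 3*sqrt(26)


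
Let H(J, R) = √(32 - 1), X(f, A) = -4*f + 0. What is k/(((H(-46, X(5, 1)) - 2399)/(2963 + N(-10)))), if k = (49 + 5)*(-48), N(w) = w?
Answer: 3060394704/959195 + 1275696*√31/959195 ≈ 3198.0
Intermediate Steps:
X(f, A) = -4*f
k = -2592 (k = 54*(-48) = -2592)
H(J, R) = √31
k/(((H(-46, X(5, 1)) - 2399)/(2963 + N(-10)))) = -2592*(2963 - 10)/(√31 - 2399) = -2592*2953/(-2399 + √31) = -2592/(-2399/2953 + √31/2953)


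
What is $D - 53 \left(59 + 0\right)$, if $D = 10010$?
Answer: $6883$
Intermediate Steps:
$D - 53 \left(59 + 0\right) = 10010 - 53 \left(59 + 0\right) = 10010 - 53 \cdot 59 = 10010 - 3127 = 6883$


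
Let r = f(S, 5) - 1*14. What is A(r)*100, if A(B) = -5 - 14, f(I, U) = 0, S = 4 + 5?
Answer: -1900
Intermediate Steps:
S = 9
r = -14 (r = 0 - 1*14 = 0 - 14 = -14)
A(B) = -19
A(r)*100 = -19*100 = -1900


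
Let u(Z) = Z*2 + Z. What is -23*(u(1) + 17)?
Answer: -460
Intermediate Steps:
u(Z) = 3*Z (u(Z) = 2*Z + Z = 3*Z)
-23*(u(1) + 17) = -23*(3*1 + 17) = -23*(3 + 17) = -23*20 = -460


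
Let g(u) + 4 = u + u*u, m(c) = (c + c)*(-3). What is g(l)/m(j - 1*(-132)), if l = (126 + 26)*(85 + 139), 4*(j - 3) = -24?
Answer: -579650174/387 ≈ -1.4978e+6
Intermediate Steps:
j = -3 (j = 3 + (1/4)*(-24) = 3 - 6 = -3)
m(c) = -6*c (m(c) = (2*c)*(-3) = -6*c)
l = 34048 (l = 152*224 = 34048)
g(u) = -4 + u + u**2 (g(u) = -4 + (u + u*u) = -4 + (u + u**2) = -4 + u + u**2)
g(l)/m(j - 1*(-132)) = (-4 + 34048 + 34048**2)/((-6*(-3 - 1*(-132)))) = (-4 + 34048 + 1159266304)/((-6*(-3 + 132))) = 1159300348/((-6*129)) = 1159300348/(-774) = 1159300348*(-1/774) = -579650174/387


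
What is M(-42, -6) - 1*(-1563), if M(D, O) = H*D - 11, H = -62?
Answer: 4156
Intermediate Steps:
M(D, O) = -11 - 62*D (M(D, O) = -62*D - 11 = -11 - 62*D)
M(-42, -6) - 1*(-1563) = (-11 - 62*(-42)) - 1*(-1563) = (-11 + 2604) + 1563 = 2593 + 1563 = 4156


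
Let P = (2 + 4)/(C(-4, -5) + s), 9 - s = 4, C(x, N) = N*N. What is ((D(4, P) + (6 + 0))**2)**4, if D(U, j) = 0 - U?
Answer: 256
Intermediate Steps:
C(x, N) = N**2
s = 5 (s = 9 - 1*4 = 9 - 4 = 5)
P = 1/5 (P = (2 + 4)/((-5)**2 + 5) = 6/(25 + 5) = 6/30 = 6*(1/30) = 1/5 ≈ 0.20000)
D(U, j) = -U
((D(4, P) + (6 + 0))**2)**4 = ((-1*4 + (6 + 0))**2)**4 = ((-4 + 6)**2)**4 = (2**2)**4 = 4**4 = 256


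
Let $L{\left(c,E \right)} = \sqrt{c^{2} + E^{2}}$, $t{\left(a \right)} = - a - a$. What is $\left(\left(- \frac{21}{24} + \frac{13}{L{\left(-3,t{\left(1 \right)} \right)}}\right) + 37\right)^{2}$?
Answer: $\frac{84353}{64} + \frac{289 \sqrt{13}}{4} \approx 1578.5$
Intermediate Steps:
$t{\left(a \right)} = - 2 a$
$L{\left(c,E \right)} = \sqrt{E^{2} + c^{2}}$
$\left(\left(- \frac{21}{24} + \frac{13}{L{\left(-3,t{\left(1 \right)} \right)}}\right) + 37\right)^{2} = \left(\left(- \frac{21}{24} + \frac{13}{\sqrt{\left(\left(-2\right) 1\right)^{2} + \left(-3\right)^{2}}}\right) + 37\right)^{2} = \left(\left(\left(-21\right) \frac{1}{24} + \frac{13}{\sqrt{\left(-2\right)^{2} + 9}}\right) + 37\right)^{2} = \left(\left(- \frac{7}{8} + \frac{13}{\sqrt{4 + 9}}\right) + 37\right)^{2} = \left(\left(- \frac{7}{8} + \frac{13}{\sqrt{13}}\right) + 37\right)^{2} = \left(\left(- \frac{7}{8} + 13 \frac{\sqrt{13}}{13}\right) + 37\right)^{2} = \left(\left(- \frac{7}{8} + \sqrt{13}\right) + 37\right)^{2} = \left(\frac{289}{8} + \sqrt{13}\right)^{2}$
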